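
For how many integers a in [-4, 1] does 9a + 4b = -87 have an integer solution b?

gcd(9, 4):
  9 = 2*4 + 1
  4 = 4*1
so gcd(9, 4) = 1.
Back-substitute for Bézout coefficients:
  1 = 9 - 2*4
  ... = 9*(1) + 4*(-2)
Scale by -87: particular solution (-87, 174); reduce a mod 4: (1, -24).
General solution: a = 1 + 4t, b = -24 - 9t for integer t.
-4 ≤ 1 + 4t ≤ 1 gives t ∈ [-1, 0], which is 2 values.

2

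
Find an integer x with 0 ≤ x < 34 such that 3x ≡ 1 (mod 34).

gcd(34, 3) = 1.
By Bézout, 3*(-11) + 34*(1) = 1.
So 3*-11 ≡ 1 (mod 34), and -11 mod 34 = 23.

23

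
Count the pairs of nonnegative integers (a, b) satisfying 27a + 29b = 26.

0

gcd(29, 27) = 1.
By Bézout, 27*(14) + 29*(-13) = 1.
One solution: (16, -14).
General: a = 16 + 29t, b = -14 - 27t.
a ≥ 0 ⇒ t ≥ 0; b ≥ 0 ⇒ t ≤ -1. So t ∈ [0, -1]: 0 solutions.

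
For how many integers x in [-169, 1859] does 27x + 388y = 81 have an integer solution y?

gcd(388, 27) = 1.
By Bézout, 27·(115) + 388·(-8) = 1.
Particular solution: (3, 0).
General solution: x = 3 + 388t, y = 0 - 27t for integer t.
-169 ≤ 3 + 388t ≤ 1859 gives t ∈ [0, 4], which is 5 values.

5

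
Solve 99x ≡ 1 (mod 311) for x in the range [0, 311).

gcd(311, 99):
  311 = 3·99 + 14
  99 = 7·14 + 1
  14 = 14·1
so gcd(311, 99) = 1.
Back-substitute for Bézout coefficients:
  1 = 99 - 7·14
  ... = 99·(22) + 311·(-7)
So 99·22 ≡ 1 (mod 311), and 22 mod 311 = 22.

22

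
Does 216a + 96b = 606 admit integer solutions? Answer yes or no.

gcd(216, 96) = 24  (216 = 2·96 + 24, 96 = 4·24).
24 does not divide 606 (remainder 6), so no integer solutions.

no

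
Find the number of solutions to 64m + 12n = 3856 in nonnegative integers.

gcd(64, 12):
  64 = 5×12 + 4
  12 = 3×4
so gcd(64, 12) = 4.
Back-substitute for Bézout coefficients:
  4 = 64 - 5×12
  ... = 64×(1) + 12×(-5)
Scale by 964: one solution is (964, -4820). Reduce m mod 3: (1, 316).
General: m = 1 + 3t, n = 316 - 16t.
m ≥ 0 ⇒ t ≥ 0; n ≥ 0 ⇒ t ≤ 19. So t ∈ [0, 19]: 20 solutions.

20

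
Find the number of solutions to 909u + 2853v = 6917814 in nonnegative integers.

24

gcd(2853, 909) = 9.
By Bézout, 909×(113) + 2853×(-36) = 9.
One solution: (266, 2340).
General: u = 266 + 317t, v = 2340 - 101t.
u ≥ 0 ⇒ t ≥ 0; v ≥ 0 ⇒ t ≤ 23. So t ∈ [0, 23]: 24 solutions.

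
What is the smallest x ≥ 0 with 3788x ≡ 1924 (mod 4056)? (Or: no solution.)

gcd(4056, 3788) = 4  (4056 = 1*3788 + 268, 3788 = 14*268 + 36, 268 = 7*36 + 16, 36 = 2*16 + 4, 16 = 4*4).
4 divides 1924, so solutions exist.
Back-substituting, 3788*(227) + 4056*(-212) = 4.
So 3788*(227) ≡ 4 (mod 4056); multiply by 481: x ≡ 109187 (mod 1014).
Smallest nonnegative: x = 109187 mod 1014 = 689.

689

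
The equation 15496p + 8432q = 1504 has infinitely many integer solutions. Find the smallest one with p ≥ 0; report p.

492

gcd(15496, 8432) = 8  (15496 = 1×8432 + 7064, 8432 = 1×7064 + 1368, 7064 = 5×1368 + 224, 1368 = 6×224 + 24, 224 = 9×24 + 8, 24 = 3×8).
8 divides 1504, so solutions exist.
Back-substituting, 15496×(339) + 8432×(-623) = 8.
Scale by 1504/8 = 188: (p₀, q₀) = (63732, -117124).
General solution: p = 63732 + 1054t, q = -117124 - 1937t for integer t.
p ≥ 0: smallest is 63732 mod 1054 = 492 (at t = -60), with q = -904.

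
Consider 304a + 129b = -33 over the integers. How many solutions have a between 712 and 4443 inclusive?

29

gcd(304, 129):
  304 = 2*129 + 46
  129 = 2*46 + 37
  46 = 1*37 + 9
  37 = 4*9 + 1
  9 = 9*1
so gcd(304, 129) = 1.
Back-substitute for Bézout coefficients:
  1 = 37 - 4*9
  ... = 304*(-14) + 129*(33)
Scale by -33: particular solution (462, -1089); reduce a mod 129: (75, -177).
General solution: a = 75 + 129t, b = -177 - 304t for integer t.
712 ≤ 75 + 129t ≤ 4443 gives t ∈ [5, 33], which is 29 values.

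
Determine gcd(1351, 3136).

7

gcd(3136, 1351):
  3136 = 2*1351 + 434
  1351 = 3*434 + 49
  434 = 8*49 + 42
  49 = 1*42 + 7
  42 = 6*7
so gcd(3136, 1351) = 7.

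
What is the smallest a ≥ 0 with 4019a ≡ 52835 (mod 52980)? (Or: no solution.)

43225

gcd(52980, 4019) = 1.
1 divides 52835, so solutions exist.
By Bézout, 4019*(-12721) + 52980*(965) = 1.
So 4019*(-12721) ≡ 1 (mod 52980); multiply by 52835: a ≡ -672114035 (mod 52980).
Smallest nonnegative: a = -672114035 mod 52980 = 43225.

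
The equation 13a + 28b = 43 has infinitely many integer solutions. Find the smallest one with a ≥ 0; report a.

27

gcd(28, 13):
  28 = 2·13 + 2
  13 = 6·2 + 1
  2 = 2·1
so gcd(28, 13) = 1.
1 divides 43, so solutions exist.
Back-substitute for Bézout coefficients:
  1 = 13 - 6·2
  ... = 13·(13) + 28·(-6)
Scale by 43/1 = 43: (a₀, b₀) = (559, -258).
General solution: a = 559 + 28t, b = -258 - 13t for integer t.
a ≥ 0: smallest is 559 mod 28 = 27 (at t = -19), with b = -11.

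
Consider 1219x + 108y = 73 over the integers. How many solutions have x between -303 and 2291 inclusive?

gcd(1219, 108):
  1219 = 11*108 + 31
  108 = 3*31 + 15
  31 = 2*15 + 1
  15 = 15*1
so gcd(1219, 108) = 1.
Back-substitute for Bézout coefficients:
  1 = 31 - 2*15
  ... = 1219*(7) + 108*(-79)
Scale by 73: particular solution (511, -5767); reduce x mod 108: (79, -891).
General solution: x = 79 + 108t, y = -891 - 1219t for integer t.
-303 ≤ 79 + 108t ≤ 2291 gives t ∈ [-3, 20], which is 24 values.

24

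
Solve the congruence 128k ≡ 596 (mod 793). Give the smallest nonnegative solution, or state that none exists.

79

gcd(793, 128) = 1  (793 = 6×128 + 25, 128 = 5×25 + 3, 25 = 8×3 + 1, 3 = 3×1).
1 divides 596, so solutions exist.
Back-substituting, 128×(-254) + 793×(41) = 1.
So 128×(-254) ≡ 1 (mod 793); multiply by 596: k ≡ -151384 (mod 793).
Smallest nonnegative: k = -151384 mod 793 = 79.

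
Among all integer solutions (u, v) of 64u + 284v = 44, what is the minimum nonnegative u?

gcd(284, 64) = 4  (284 = 4×64 + 28, 64 = 2×28 + 8, 28 = 3×8 + 4, 8 = 2×4).
4 divides 44, so solutions exist.
Back-substituting, 64×(-31) + 284×(7) = 4.
Scale by 44/4 = 11: (u₀, v₀) = (-341, 77).
General solution: u = -341 + 71t, v = 77 - 16t for integer t.
u ≥ 0: smallest is -341 mod 71 = 14 (at t = 5), with v = -3.

14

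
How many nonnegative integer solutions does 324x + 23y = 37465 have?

gcd(324, 23):
  324 = 14*23 + 2
  23 = 11*2 + 1
  2 = 2*1
so gcd(324, 23) = 1.
Back-substitute for Bézout coefficients:
  1 = 23 - 11*2
  ... = 324*(-11) + 23*(155)
Scale by 37465: one solution is (-412115, 5807075). Reduce x mod 23: (22, 1319).
General: x = 22 + 23t, y = 1319 - 324t.
x ≥ 0 ⇒ t ≥ 0; y ≥ 0 ⇒ t ≤ 4. So t ∈ [0, 4]: 5 solutions.

5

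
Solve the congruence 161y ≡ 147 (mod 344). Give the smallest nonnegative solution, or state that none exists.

gcd(344, 161) = 1  (344 = 2×161 + 22, 161 = 7×22 + 7, 22 = 3×7 + 1, 7 = 7×1).
1 divides 147, so solutions exist.
Back-substituting, 161×(-47) + 344×(22) = 1.
So 161×(-47) ≡ 1 (mod 344); multiply by 147: y ≡ -6909 (mod 344).
Smallest nonnegative: y = -6909 mod 344 = 315.

315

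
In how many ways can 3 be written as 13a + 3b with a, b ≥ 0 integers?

gcd(13, 3) = 1  (13 = 4×3 + 1, 3 = 3×1).
Back-substituting, 13×(1) + 3×(-4) = 1.
Scale by 3: one solution is (3, -12). Reduce a mod 3: (0, 1).
General: a = 0 + 3t, b = 1 - 13t.
a ≥ 0 ⇒ t ≥ 0; b ≥ 0 ⇒ t ≤ 0. So t ∈ [0, 0]: 1 solution.

1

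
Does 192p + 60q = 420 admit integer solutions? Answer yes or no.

yes

gcd(192, 60) = 12.
12 divides 420, so integer solutions exist.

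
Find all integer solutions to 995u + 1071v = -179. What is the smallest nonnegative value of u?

101

gcd(1071, 995):
  1071 = 1*995 + 76
  995 = 13*76 + 7
  76 = 10*7 + 6
  7 = 1*6 + 1
  6 = 6*1
so gcd(1071, 995) = 1.
1 divides -179, so solutions exist.
Back-substitute for Bézout coefficients:
  1 = 7 - 1*6
  ... = 995*(155) + 1071*(-144)
Scale by -179/1 = -179: (u₀, v₀) = (-27745, 25776).
General solution: u = -27745 + 1071t, v = 25776 - 995t for integer t.
u ≥ 0: smallest is -27745 mod 1071 = 101 (at t = 26), with v = -94.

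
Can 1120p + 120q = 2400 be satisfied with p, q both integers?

yes

gcd(1120, 120) = 40  (1120 = 9*120 + 40, 120 = 3*40).
40 divides 2400, so integer solutions exist.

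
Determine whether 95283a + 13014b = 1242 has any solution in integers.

yes

gcd(95283, 13014):
  95283 = 7*13014 + 4185
  13014 = 3*4185 + 459
  4185 = 9*459 + 54
  459 = 8*54 + 27
  54 = 2*27
so gcd(95283, 13014) = 27.
27 divides 1242, so integer solutions exist.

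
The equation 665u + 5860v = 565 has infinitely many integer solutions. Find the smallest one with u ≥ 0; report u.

697

gcd(5860, 665) = 5  (5860 = 8·665 + 540, 665 = 1·540 + 125, 540 = 4·125 + 40, 125 = 3·40 + 5, 40 = 8·5).
5 divides 565, so solutions exist.
Back-substituting, 665·(141) + 5860·(-16) = 5.
Scale by 565/5 = 113: (u₀, v₀) = (15933, -1808).
General solution: u = 15933 + 1172t, v = -1808 - 133t for integer t.
u ≥ 0: smallest is 15933 mod 1172 = 697 (at t = -13), with v = -79.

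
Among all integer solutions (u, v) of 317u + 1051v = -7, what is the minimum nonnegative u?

305

gcd(1051, 317):
  1051 = 3·317 + 100
  317 = 3·100 + 17
  100 = 5·17 + 15
  17 = 1·15 + 2
  15 = 7·2 + 1
  2 = 2·1
so gcd(1051, 317) = 1.
1 divides -7, so solutions exist.
Back-substitute for Bézout coefficients:
  1 = 15 - 7·2
  ... = 317·(-494) + 1051·(149)
Scale by -7/1 = -7: (u₀, v₀) = (3458, -1043).
General solution: u = 3458 + 1051t, v = -1043 - 317t for integer t.
u ≥ 0: smallest is 3458 mod 1051 = 305 (at t = -3), with v = -92.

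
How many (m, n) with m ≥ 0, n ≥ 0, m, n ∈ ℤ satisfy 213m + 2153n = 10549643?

23

gcd(2153, 213) = 1  (2153 = 10*213 + 23, 213 = 9*23 + 6, 23 = 3*6 + 5, 6 = 1*5 + 1, 5 = 5*1).
Back-substituting, 213*(374) + 2153*(-37) = 1.
Scale by 10549643: one solution is (3945566482, -390336791). Reduce m mod 2153: (212, 4879).
General: m = 212 + 2153t, n = 4879 - 213t.
m ≥ 0 ⇒ t ≥ 0; n ≥ 0 ⇒ t ≤ 22. So t ∈ [0, 22]: 23 solutions.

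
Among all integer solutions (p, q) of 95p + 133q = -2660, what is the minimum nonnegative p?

gcd(133, 95) = 19  (133 = 1·95 + 38, 95 = 2·38 + 19, 38 = 2·19).
19 divides -2660, so solutions exist.
Back-substituting, 95·(3) + 133·(-2) = 19.
Scale by -2660/19 = -140: (p₀, q₀) = (-420, 280).
General solution: p = -420 + 7t, q = 280 - 5t for integer t.
p ≥ 0: smallest is -420 mod 7 = 0 (at t = 60), with q = -20.

0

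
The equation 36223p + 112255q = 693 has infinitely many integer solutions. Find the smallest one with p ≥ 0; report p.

7481

gcd(112255, 36223) = 11  (112255 = 3×36223 + 3586, 36223 = 10×3586 + 363, 3586 = 9×363 + 319, 363 = 1×319 + 44, 319 = 7×44 + 11, 44 = 4×11).
11 divides 693, so solutions exist.
Back-substituting, 36223×(-2473) + 112255×(798) = 11.
Scale by 693/11 = 63: (p₀, q₀) = (-155799, 50274).
General solution: p = -155799 + 10205t, q = 50274 - 3293t for integer t.
p ≥ 0: smallest is -155799 mod 10205 = 7481 (at t = 16), with q = -2414.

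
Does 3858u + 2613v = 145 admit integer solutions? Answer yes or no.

no

gcd(3858, 2613) = 3  (3858 = 1·2613 + 1245, 2613 = 2·1245 + 123, 1245 = 10·123 + 15, 123 = 8·15 + 3, 15 = 5·3).
3 does not divide 145 (remainder 1), so no integer solutions.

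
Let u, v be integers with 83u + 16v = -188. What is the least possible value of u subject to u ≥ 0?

12

gcd(83, 16):
  83 = 5*16 + 3
  16 = 5*3 + 1
  3 = 3*1
so gcd(83, 16) = 1.
1 divides -188, so solutions exist.
Back-substitute for Bézout coefficients:
  1 = 16 - 5*3
  ... = 83*(-5) + 16*(26)
Scale by -188/1 = -188: (u₀, v₀) = (940, -4888).
General solution: u = 940 + 16t, v = -4888 - 83t for integer t.
u ≥ 0: smallest is 940 mod 16 = 12 (at t = -58), with v = -74.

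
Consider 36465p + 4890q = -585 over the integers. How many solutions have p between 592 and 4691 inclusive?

gcd(36465, 4890) = 15.
By Bézout, 36465·(-35) + 4890·(261) = 15.
Particular solution: (61, -455).
General solution: p = 61 + 326t, q = -455 - 2431t for integer t.
592 ≤ 61 + 326t ≤ 4691 gives t ∈ [2, 14], which is 13 values.

13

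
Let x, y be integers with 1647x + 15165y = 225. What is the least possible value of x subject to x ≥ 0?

1280

gcd(15165, 1647):
  15165 = 9·1647 + 342
  1647 = 4·342 + 279
  342 = 1·279 + 63
  279 = 4·63 + 27
  63 = 2·27 + 9
  27 = 3·9
so gcd(15165, 1647) = 9.
9 divides 225, so solutions exist.
Back-substitute for Bézout coefficients:
  9 = 63 - 2·27
  ... = 1647·(-488) + 15165·(53)
Scale by 225/9 = 25: (x₀, y₀) = (-12200, 1325).
General solution: x = -12200 + 1685t, y = 1325 - 183t for integer t.
x ≥ 0: smallest is -12200 mod 1685 = 1280 (at t = 8), with y = -139.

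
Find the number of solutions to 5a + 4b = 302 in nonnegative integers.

15

gcd(5, 4) = 1.
By Bézout, 5·(1) + 4·(-1) = 1.
One solution: (2, 73).
General: a = 2 + 4t, b = 73 - 5t.
a ≥ 0 ⇒ t ≥ 0; b ≥ 0 ⇒ t ≤ 14. So t ∈ [0, 14]: 15 solutions.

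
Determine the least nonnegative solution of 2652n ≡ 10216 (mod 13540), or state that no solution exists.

gcd(13540, 2652) = 4.
4 divides 10216, so solutions exist.
By Bézout, 2652·(822) + 13540·(-161) = 4.
So 2652·(822) ≡ 4 (mod 13540); multiply by 2554: n ≡ 2099388 (mod 3385).
Smallest nonnegative: n = 2099388 mod 3385 = 688.

688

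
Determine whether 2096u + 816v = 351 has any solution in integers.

gcd(2096, 816) = 16  (2096 = 2*816 + 464, 816 = 1*464 + 352, 464 = 1*352 + 112, 352 = 3*112 + 16, 112 = 7*16).
16 does not divide 351 (remainder 15), so no integer solutions.

no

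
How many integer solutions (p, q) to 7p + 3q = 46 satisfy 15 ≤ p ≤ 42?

9

gcd(7, 3):
  7 = 2·3 + 1
  3 = 3·1
so gcd(7, 3) = 1.
Back-substitute for Bézout coefficients:
  1 = 7 - 2·3
  ... = 7·(1) + 3·(-2)
Scale by 46: particular solution (46, -92); reduce p mod 3: (1, 13).
General solution: p = 1 + 3t, q = 13 - 7t for integer t.
15 ≤ 1 + 3t ≤ 42 gives t ∈ [5, 13], which is 9 values.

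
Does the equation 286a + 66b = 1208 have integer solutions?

no

gcd(286, 66) = 22  (286 = 4·66 + 22, 66 = 3·22).
22 does not divide 1208 (remainder 20), so no integer solutions.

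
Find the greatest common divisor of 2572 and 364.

4

gcd(2572, 364):
  2572 = 7×364 + 24
  364 = 15×24 + 4
  24 = 6×4
so gcd(2572, 364) = 4.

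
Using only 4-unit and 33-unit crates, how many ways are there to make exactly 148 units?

Need nonnegative integers with 4j + 33k = 148.
gcd(4, 33) = 1, and 4·(-8) + 33·(1) = 1.
So (j₀, k₀) = (-1184, 148); general j = -1184 + 33t, k = 148 - 4t.
j ≥ 0 ⇒ t ≥ 36; k ≥ 0 ⇒ t ≤ 37. That's 2 values of t.

2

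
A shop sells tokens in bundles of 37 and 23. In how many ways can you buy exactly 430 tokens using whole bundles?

1

Need nonnegative integers with 37j + 23k = 430.
gcd(37, 23) = 1, and 37·(5) + 23·(-8) = 1.
So (j₀, k₀) = (2150, -3440); general j = 2150 + 23t, k = -3440 - 37t.
j ≥ 0 ⇒ t ≥ -93; k ≥ 0 ⇒ t ≤ -93. That's 1 value of t.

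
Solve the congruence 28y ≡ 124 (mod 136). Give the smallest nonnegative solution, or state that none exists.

19

gcd(136, 28) = 4  (136 = 4·28 + 24, 28 = 1·24 + 4, 24 = 6·4).
4 divides 124, so solutions exist.
Back-substituting, 28·(5) + 136·(-1) = 4.
So 28·(5) ≡ 4 (mod 136); multiply by 31: y ≡ 155 (mod 34).
Smallest nonnegative: y = 155 mod 34 = 19.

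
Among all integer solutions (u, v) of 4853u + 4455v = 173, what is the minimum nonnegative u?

2116

gcd(4853, 4455):
  4853 = 1×4455 + 398
  4455 = 11×398 + 77
  398 = 5×77 + 13
  77 = 5×13 + 12
  13 = 1×12 + 1
  12 = 12×1
so gcd(4853, 4455) = 1.
1 divides 173, so solutions exist.
Back-substitute for Bézout coefficients:
  1 = 13 - 1×12
  ... = 4853×(347) + 4455×(-378)
Scale by 173/1 = 173: (u₀, v₀) = (60031, -65394).
General solution: u = 60031 + 4455t, v = -65394 - 4853t for integer t.
u ≥ 0: smallest is 60031 mod 4455 = 2116 (at t = -13), with v = -2305.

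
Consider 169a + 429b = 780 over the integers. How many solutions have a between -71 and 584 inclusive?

20

gcd(429, 169):
  429 = 2×169 + 91
  169 = 1×91 + 78
  91 = 1×78 + 13
  78 = 6×13
so gcd(429, 169) = 13.
Back-substitute for Bézout coefficients:
  13 = 91 - 1×78
  ... = 169×(-5) + 429×(2)
Scale by 60: particular solution (-300, 120); reduce a mod 33: (30, -10).
General solution: a = 30 + 33t, b = -10 - 13t for integer t.
-71 ≤ 30 + 33t ≤ 584 gives t ∈ [-3, 16], which is 20 values.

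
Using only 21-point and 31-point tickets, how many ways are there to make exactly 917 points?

Need nonnegative integers with 21j + 31k = 917.
gcd(21, 31) = 1, and 21·(3) + 31·(-2) = 1.
So (j₀, k₀) = (2751, -1834); general j = 2751 + 31t, k = -1834 - 21t.
j ≥ 0 ⇒ t ≥ -88; k ≥ 0 ⇒ t ≤ -88. That's 1 value of t.

1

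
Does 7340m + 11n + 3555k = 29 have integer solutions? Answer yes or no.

gcd(7340, 11) = 1  (7340 = 667·11 + 3, 11 = 3·3 + 2, 3 = 1·2 + 1, 2 = 2·1).
gcd(1, 3555) = 1.
1 divides 29, so integer solutions exist.

yes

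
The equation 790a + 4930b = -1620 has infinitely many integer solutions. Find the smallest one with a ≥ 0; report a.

gcd(4930, 790) = 10  (4930 = 6·790 + 190, 790 = 4·190 + 30, 190 = 6·30 + 10, 30 = 3·10).
10 divides -1620, so solutions exist.
Back-substituting, 790·(-156) + 4930·(25) = 10.
Scale by -1620/10 = -162: (a₀, b₀) = (25272, -4050).
General solution: a = 25272 + 493t, b = -4050 - 79t for integer t.
a ≥ 0: smallest is 25272 mod 493 = 129 (at t = -51), with b = -21.

129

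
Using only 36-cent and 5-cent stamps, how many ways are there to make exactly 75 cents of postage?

Need nonnegative integers with 36j + 5k = 75.
gcd(36, 5) = 1, and 36·(1) + 5·(-7) = 1.
So (j₀, k₀) = (75, -525); general j = 75 + 5t, k = -525 - 36t.
j ≥ 0 ⇒ t ≥ -15; k ≥ 0 ⇒ t ≤ -15. That's 1 value of t.

1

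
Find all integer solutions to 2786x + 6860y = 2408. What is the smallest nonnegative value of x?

gcd(6860, 2786) = 14  (6860 = 2·2786 + 1288, 2786 = 2·1288 + 210, 1288 = 6·210 + 28, 210 = 7·28 + 14, 28 = 2·14).
14 divides 2408, so solutions exist.
Back-substituting, 2786·(229) + 6860·(-93) = 14.
Scale by 2408/14 = 172: (x₀, y₀) = (39388, -15996).
General solution: x = 39388 + 490t, y = -15996 - 199t for integer t.
x ≥ 0: smallest is 39388 mod 490 = 188 (at t = -80), with y = -76.

188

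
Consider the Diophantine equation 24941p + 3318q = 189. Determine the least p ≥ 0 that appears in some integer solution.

gcd(24941, 3318) = 7.
7 divides 189, so solutions exist.
By Bézout, 24941·(89) + 3318·(-669) = 7.
Scale by 189/7 = 27: (p₀, q₀) = (2403, -18063).
General solution: p = 2403 + 474t, q = -18063 - 3563t for integer t.
p ≥ 0: smallest is 2403 mod 474 = 33 (at t = -5), with q = -248.

33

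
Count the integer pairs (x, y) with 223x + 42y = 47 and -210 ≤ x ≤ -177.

1

gcd(223, 42):
  223 = 5×42 + 13
  42 = 3×13 + 3
  13 = 4×3 + 1
  3 = 3×1
so gcd(223, 42) = 1.
Back-substitute for Bézout coefficients:
  1 = 13 - 4×3
  ... = 223×(13) + 42×(-69)
Scale by 47: particular solution (611, -3243); reduce x mod 42: (23, -121).
General solution: x = 23 + 42t, y = -121 - 223t for integer t.
-210 ≤ 23 + 42t ≤ -177 gives t ∈ [-5, -5], which is 1 value.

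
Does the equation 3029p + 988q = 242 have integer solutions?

gcd(3029, 988) = 13  (3029 = 3·988 + 65, 988 = 15·65 + 13, 65 = 5·13).
13 does not divide 242 (remainder 8), so no integer solutions.

no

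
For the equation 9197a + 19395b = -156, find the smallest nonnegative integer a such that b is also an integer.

13602

gcd(19395, 9197):
  19395 = 2·9197 + 1001
  9197 = 9·1001 + 188
  1001 = 5·188 + 61
  188 = 3·61 + 5
  61 = 12·5 + 1
  5 = 5·1
so gcd(19395, 9197) = 1.
1 divides -156, so solutions exist.
Back-substitute for Bézout coefficients:
  1 = 61 - 12·5
  ... = 9197·(-3817) + 19395·(1810)
Scale by -156/1 = -156: (a₀, b₀) = (595452, -282360).
General solution: a = 595452 + 19395t, b = -282360 - 9197t for integer t.
a ≥ 0: smallest is 595452 mod 19395 = 13602 (at t = -30), with b = -6450.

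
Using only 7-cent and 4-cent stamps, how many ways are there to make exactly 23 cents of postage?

Need nonnegative integers with 7j + 4k = 23.
gcd(7, 4) = 1, and 7·(-1) + 4·(2) = 1.
So (j₀, k₀) = (-23, 46); general j = -23 + 4t, k = 46 - 7t.
j ≥ 0 ⇒ t ≥ 6; k ≥ 0 ⇒ t ≤ 6. That's 1 value of t.

1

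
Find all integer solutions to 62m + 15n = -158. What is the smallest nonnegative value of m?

gcd(62, 15) = 1  (62 = 4*15 + 2, 15 = 7*2 + 1, 2 = 2*1).
1 divides -158, so solutions exist.
Back-substituting, 62*(-7) + 15*(29) = 1.
Scale by -158/1 = -158: (m₀, n₀) = (1106, -4582).
General solution: m = 1106 + 15t, n = -4582 - 62t for integer t.
m ≥ 0: smallest is 1106 mod 15 = 11 (at t = -73), with n = -56.

11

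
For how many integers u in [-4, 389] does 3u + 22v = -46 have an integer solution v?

18

gcd(22, 3):
  22 = 7×3 + 1
  3 = 3×1
so gcd(22, 3) = 1.
Back-substitute for Bézout coefficients:
  1 = 22 - 7×3
  ... = 3×(-7) + 22×(1)
Scale by -46: particular solution (322, -46); reduce u mod 22: (14, -4).
General solution: u = 14 + 22t, v = -4 - 3t for integer t.
-4 ≤ 14 + 22t ≤ 389 gives t ∈ [0, 17], which is 18 values.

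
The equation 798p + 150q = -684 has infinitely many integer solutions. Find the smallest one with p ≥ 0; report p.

17

gcd(798, 150):
  798 = 5×150 + 48
  150 = 3×48 + 6
  48 = 8×6
so gcd(798, 150) = 6.
6 divides -684, so solutions exist.
Back-substitute for Bézout coefficients:
  6 = 150 - 3×48
  ... = 798×(-3) + 150×(16)
Scale by -684/6 = -114: (p₀, q₀) = (342, -1824).
General solution: p = 342 + 25t, q = -1824 - 133t for integer t.
p ≥ 0: smallest is 342 mod 25 = 17 (at t = -13), with q = -95.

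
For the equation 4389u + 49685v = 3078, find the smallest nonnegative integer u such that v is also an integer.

612

gcd(49685, 4389) = 19.
19 divides 3078, so solutions exist.
By Bézout, 4389·(1166) + 49685·(-103) = 19.
Scale by 3078/19 = 162: (u₀, v₀) = (188892, -16686).
General solution: u = 188892 + 2615t, v = -16686 - 231t for integer t.
u ≥ 0: smallest is 188892 mod 2615 = 612 (at t = -72), with v = -54.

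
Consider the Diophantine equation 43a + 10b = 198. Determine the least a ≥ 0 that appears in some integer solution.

gcd(43, 10) = 1  (43 = 4·10 + 3, 10 = 3·3 + 1, 3 = 3·1).
1 divides 198, so solutions exist.
Back-substituting, 43·(-3) + 10·(13) = 1.
Scale by 198/1 = 198: (a₀, b₀) = (-594, 2574).
General solution: a = -594 + 10t, b = 2574 - 43t for integer t.
a ≥ 0: smallest is -594 mod 10 = 6 (at t = 60), with b = -6.

6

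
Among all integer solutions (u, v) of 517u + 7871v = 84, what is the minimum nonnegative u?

gcd(7871, 517):
  7871 = 15·517 + 116
  517 = 4·116 + 53
  116 = 2·53 + 10
  53 = 5·10 + 3
  10 = 3·3 + 1
  3 = 3·1
so gcd(7871, 517) = 1.
1 divides 84, so solutions exist.
Back-substitute for Bézout coefficients:
  1 = 10 - 3·3
  ... = 517·(-2375) + 7871·(156)
Scale by 84/1 = 84: (u₀, v₀) = (-199500, 13104).
General solution: u = -199500 + 7871t, v = 13104 - 517t for integer t.
u ≥ 0: smallest is -199500 mod 7871 = 5146 (at t = 26), with v = -338.

5146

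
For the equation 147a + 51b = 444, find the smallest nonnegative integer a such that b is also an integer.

11

gcd(147, 51) = 3  (147 = 2×51 + 45, 51 = 1×45 + 6, 45 = 7×6 + 3, 6 = 2×3).
3 divides 444, so solutions exist.
Back-substituting, 147×(8) + 51×(-23) = 3.
Scale by 444/3 = 148: (a₀, b₀) = (1184, -3404).
General solution: a = 1184 + 17t, b = -3404 - 49t for integer t.
a ≥ 0: smallest is 1184 mod 17 = 11 (at t = -69), with b = -23.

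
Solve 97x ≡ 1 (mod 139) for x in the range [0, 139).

gcd(139, 97) = 1.
By Bézout, 97×(43) + 139×(-30) = 1.
So 97×43 ≡ 1 (mod 139), and 43 mod 139 = 43.

43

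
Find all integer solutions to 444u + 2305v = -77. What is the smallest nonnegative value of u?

1957

gcd(2305, 444) = 1.
1 divides -77, so solutions exist.
By Bézout, 444·(244) + 2305·(-47) = 1.
Scale by -77/1 = -77: (u₀, v₀) = (-18788, 3619).
General solution: u = -18788 + 2305t, v = 3619 - 444t for integer t.
u ≥ 0: smallest is -18788 mod 2305 = 1957 (at t = 9), with v = -377.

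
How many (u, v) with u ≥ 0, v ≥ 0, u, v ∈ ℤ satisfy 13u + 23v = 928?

gcd(23, 13) = 1.
By Bézout, 13×(-7) + 23×(4) = 1.
One solution: (13, 33).
General: u = 13 + 23t, v = 33 - 13t.
u ≥ 0 ⇒ t ≥ 0; v ≥ 0 ⇒ t ≤ 2. So t ∈ [0, 2]: 3 solutions.

3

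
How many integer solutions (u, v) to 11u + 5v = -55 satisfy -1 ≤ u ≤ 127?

gcd(11, 5):
  11 = 2·5 + 1
  5 = 5·1
so gcd(11, 5) = 1.
Back-substitute for Bézout coefficients:
  1 = 11 - 2·5
  ... = 11·(1) + 5·(-2)
Scale by -55: particular solution (-55, 110); reduce u mod 5: (0, -11).
General solution: u = 0 + 5t, v = -11 - 11t for integer t.
-1 ≤ 0 + 5t ≤ 127 gives t ∈ [0, 25], which is 26 values.

26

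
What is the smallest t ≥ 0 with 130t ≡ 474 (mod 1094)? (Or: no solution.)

gcd(1094, 130):
  1094 = 8*130 + 54
  130 = 2*54 + 22
  54 = 2*22 + 10
  22 = 2*10 + 2
  10 = 5*2
so gcd(1094, 130) = 2.
2 divides 474, so solutions exist.
Back-substitute for Bézout coefficients:
  2 = 22 - 2*10
  ... = 130*(101) + 1094*(-12)
So 130*(101) ≡ 2 (mod 1094); multiply by 237: t ≡ 23937 (mod 547).
Smallest nonnegative: t = 23937 mod 547 = 416.

416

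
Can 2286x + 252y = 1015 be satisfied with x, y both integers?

gcd(2286, 252):
  2286 = 9·252 + 18
  252 = 14·18
so gcd(2286, 252) = 18.
18 does not divide 1015 (remainder 7), so no integer solutions.

no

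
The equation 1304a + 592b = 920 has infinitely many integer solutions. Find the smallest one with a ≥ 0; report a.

gcd(1304, 592) = 8.
8 divides 920, so solutions exist.
By Bézout, 1304*(5) + 592*(-11) = 8.
Scale by 920/8 = 115: (a₀, b₀) = (575, -1265).
General solution: a = 575 + 74t, b = -1265 - 163t for integer t.
a ≥ 0: smallest is 575 mod 74 = 57 (at t = -7), with b = -124.

57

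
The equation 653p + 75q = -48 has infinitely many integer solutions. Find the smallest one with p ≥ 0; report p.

gcd(653, 75):
  653 = 8×75 + 53
  75 = 1×53 + 22
  53 = 2×22 + 9
  22 = 2×9 + 4
  9 = 2×4 + 1
  4 = 4×1
so gcd(653, 75) = 1.
1 divides -48, so solutions exist.
Back-substitute for Bézout coefficients:
  1 = 9 - 2×4
  ... = 653×(17) + 75×(-148)
Scale by -48/1 = -48: (p₀, q₀) = (-816, 7104).
General solution: p = -816 + 75t, q = 7104 - 653t for integer t.
p ≥ 0: smallest is -816 mod 75 = 9 (at t = 11), with q = -79.

9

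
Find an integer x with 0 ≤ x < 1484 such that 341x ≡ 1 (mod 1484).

1249

gcd(1484, 341) = 1.
By Bézout, 341×(-235) + 1484×(54) = 1.
So 341×-235 ≡ 1 (mod 1484), and -235 mod 1484 = 1249.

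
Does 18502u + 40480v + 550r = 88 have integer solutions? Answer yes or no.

yes

gcd(40480, 18502) = 22  (40480 = 2·18502 + 3476, 18502 = 5·3476 + 1122, 3476 = 3·1122 + 110, 1122 = 10·110 + 22, 110 = 5·22).
gcd(22, 550) = 22.
22 divides 88, so integer solutions exist.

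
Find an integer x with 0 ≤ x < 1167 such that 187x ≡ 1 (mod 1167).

337

gcd(1167, 187) = 1.
By Bézout, 187×(337) + 1167×(-54) = 1.
So 187×337 ≡ 1 (mod 1167), and 337 mod 1167 = 337.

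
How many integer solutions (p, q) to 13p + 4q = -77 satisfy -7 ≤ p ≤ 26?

8

gcd(13, 4) = 1  (13 = 3*4 + 1, 4 = 4*1).
Back-substituting, 13*(1) + 4*(-3) = 1.
Scale by -77: particular solution (-77, 231); reduce p mod 4: (3, -29).
General solution: p = 3 + 4t, q = -29 - 13t for integer t.
-7 ≤ 3 + 4t ≤ 26 gives t ∈ [-2, 5], which is 8 values.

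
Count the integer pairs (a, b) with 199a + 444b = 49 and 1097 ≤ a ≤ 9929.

gcd(444, 199) = 1  (444 = 2*199 + 46, 199 = 4*46 + 15, 46 = 3*15 + 1, 15 = 15*1).
Back-substituting, 199*(-29) + 444*(13) = 1.
Scale by 49: particular solution (-1421, 637); reduce a mod 444: (355, -159).
General solution: a = 355 + 444t, b = -159 - 199t for integer t.
1097 ≤ 355 + 444t ≤ 9929 gives t ∈ [2, 21], which is 20 values.

20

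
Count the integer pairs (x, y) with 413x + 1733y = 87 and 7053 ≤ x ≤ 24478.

10

gcd(1733, 413):
  1733 = 4*413 + 81
  413 = 5*81 + 8
  81 = 10*8 + 1
  8 = 8*1
so gcd(1733, 413) = 1.
Back-substitute for Bézout coefficients:
  1 = 81 - 10*8
  ... = 413*(-214) + 1733*(51)
Scale by 87: particular solution (-18618, 4437); reduce x mod 1733: (445, -106).
General solution: x = 445 + 1733t, y = -106 - 413t for integer t.
7053 ≤ 445 + 1733t ≤ 24478 gives t ∈ [4, 13], which is 10 values.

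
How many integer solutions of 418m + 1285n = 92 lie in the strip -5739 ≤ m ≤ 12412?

gcd(1285, 418):
  1285 = 3·418 + 31
  418 = 13·31 + 15
  31 = 2·15 + 1
  15 = 15·1
so gcd(1285, 418) = 1.
Back-substitute for Bézout coefficients:
  1 = 31 - 2·15
  ... = 418·(-83) + 1285·(27)
Scale by 92: particular solution (-7636, 2484); reduce m mod 1285: (74, -24).
General solution: m = 74 + 1285t, n = -24 - 418t for integer t.
-5739 ≤ 74 + 1285t ≤ 12412 gives t ∈ [-4, 9], which is 14 values.

14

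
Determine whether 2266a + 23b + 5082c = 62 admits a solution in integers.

yes

gcd(2266, 23) = 1  (2266 = 98×23 + 12, 23 = 1×12 + 11, 12 = 1×11 + 1, 11 = 11×1).
gcd(1, 5082) = 1.
1 divides 62, so integer solutions exist.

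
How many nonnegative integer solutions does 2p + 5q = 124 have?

13

gcd(5, 2) = 1.
By Bézout, 2*(-2) + 5*(1) = 1.
One solution: (2, 24).
General: p = 2 + 5t, q = 24 - 2t.
p ≥ 0 ⇒ t ≥ 0; q ≥ 0 ⇒ t ≤ 12. So t ∈ [0, 12]: 13 solutions.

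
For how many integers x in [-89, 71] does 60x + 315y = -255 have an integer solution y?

gcd(315, 60) = 15.
By Bézout, 60·(-5) + 315·(1) = 15.
Particular solution: (1, -1).
General solution: x = 1 + 21t, y = -1 - 4t for integer t.
-89 ≤ 1 + 21t ≤ 71 gives t ∈ [-4, 3], which is 8 values.

8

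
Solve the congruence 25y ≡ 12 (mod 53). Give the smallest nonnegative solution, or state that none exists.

gcd(53, 25):
  53 = 2×25 + 3
  25 = 8×3 + 1
  3 = 3×1
so gcd(53, 25) = 1.
1 divides 12, so solutions exist.
Back-substitute for Bézout coefficients:
  1 = 25 - 8×3
  ... = 25×(17) + 53×(-8)
So 25×(17) ≡ 1 (mod 53); multiply by 12: y ≡ 204 (mod 53).
Smallest nonnegative: y = 204 mod 53 = 45.

45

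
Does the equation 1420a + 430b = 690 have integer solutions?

gcd(1420, 430) = 10  (1420 = 3×430 + 130, 430 = 3×130 + 40, 130 = 3×40 + 10, 40 = 4×10).
10 divides 690, so integer solutions exist.

yes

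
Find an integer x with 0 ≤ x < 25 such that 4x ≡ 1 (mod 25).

gcd(25, 4):
  25 = 6×4 + 1
  4 = 4×1
so gcd(25, 4) = 1.
Back-substitute for Bézout coefficients:
  1 = 25 - 6×4
  ... = 4×(-6) + 25×(1)
So 4×-6 ≡ 1 (mod 25), and -6 mod 25 = 19.

19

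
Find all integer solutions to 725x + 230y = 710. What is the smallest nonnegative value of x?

gcd(725, 230):
  725 = 3×230 + 35
  230 = 6×35 + 20
  35 = 1×20 + 15
  20 = 1×15 + 5
  15 = 3×5
so gcd(725, 230) = 5.
5 divides 710, so solutions exist.
Back-substitute for Bézout coefficients:
  5 = 20 - 1×15
  ... = 725×(-13) + 230×(41)
Scale by 710/5 = 142: (x₀, y₀) = (-1846, 5822).
General solution: x = -1846 + 46t, y = 5822 - 145t for integer t.
x ≥ 0: smallest is -1846 mod 46 = 40 (at t = 41), with y = -123.

40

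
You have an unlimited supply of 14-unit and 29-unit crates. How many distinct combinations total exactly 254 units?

1

Need nonnegative integers with 14j + 29k = 254.
gcd(14, 29) = 1, and 14·(-2) + 29·(1) = 1.
So (j₀, k₀) = (-508, 254); general j = -508 + 29t, k = 254 - 14t.
j ≥ 0 ⇒ t ≥ 18; k ≥ 0 ⇒ t ≤ 18. That's 1 value of t.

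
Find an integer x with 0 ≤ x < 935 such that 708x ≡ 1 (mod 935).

gcd(935, 708) = 1.
By Bézout, 708*(-173) + 935*(131) = 1.
So 708*-173 ≡ 1 (mod 935), and -173 mod 935 = 762.

762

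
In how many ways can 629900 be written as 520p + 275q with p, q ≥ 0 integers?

22

gcd(520, 275):
  520 = 1·275 + 245
  275 = 1·245 + 30
  245 = 8·30 + 5
  30 = 6·5
so gcd(520, 275) = 5.
Back-substitute for Bézout coefficients:
  5 = 245 - 8·30
  ... = 520·(9) + 275·(-17)
Scale by 125980: one solution is (1133820, -2141660). Reduce p mod 55: (50, 2196).
General: p = 50 + 55t, q = 2196 - 104t.
p ≥ 0 ⇒ t ≥ 0; q ≥ 0 ⇒ t ≤ 21. So t ∈ [0, 21]: 22 solutions.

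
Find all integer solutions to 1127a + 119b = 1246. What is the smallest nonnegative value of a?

1

gcd(1127, 119) = 7.
7 divides 1246, so solutions exist.
By Bézout, 1127*(-2) + 119*(19) = 7.
Scale by 1246/7 = 178: (a₀, b₀) = (-356, 3382).
General solution: a = -356 + 17t, b = 3382 - 161t for integer t.
a ≥ 0: smallest is -356 mod 17 = 1 (at t = 21), with b = 1.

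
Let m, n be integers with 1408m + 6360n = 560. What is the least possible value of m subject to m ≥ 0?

gcd(6360, 1408):
  6360 = 4×1408 + 728
  1408 = 1×728 + 680
  728 = 1×680 + 48
  680 = 14×48 + 8
  48 = 6×8
so gcd(6360, 1408) = 8.
8 divides 560, so solutions exist.
Back-substitute for Bézout coefficients:
  8 = 680 - 14×48
  ... = 1408×(131) + 6360×(-29)
Scale by 560/8 = 70: (m₀, n₀) = (9170, -2030).
General solution: m = 9170 + 795t, n = -2030 - 176t for integer t.
m ≥ 0: smallest is 9170 mod 795 = 425 (at t = -11), with n = -94.

425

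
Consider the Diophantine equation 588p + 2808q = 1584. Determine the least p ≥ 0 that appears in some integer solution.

60

gcd(2808, 588) = 12.
12 divides 1584, so solutions exist.
By Bézout, 588×(43) + 2808×(-9) = 12.
Scale by 1584/12 = 132: (p₀, q₀) = (5676, -1188).
General solution: p = 5676 + 234t, q = -1188 - 49t for integer t.
p ≥ 0: smallest is 5676 mod 234 = 60 (at t = -24), with q = -12.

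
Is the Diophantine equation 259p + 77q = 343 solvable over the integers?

yes

gcd(259, 77) = 7  (259 = 3×77 + 28, 77 = 2×28 + 21, 28 = 1×21 + 7, 21 = 3×7).
7 divides 343, so integer solutions exist.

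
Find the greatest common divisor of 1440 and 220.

20

gcd(1440, 220):
  1440 = 6×220 + 120
  220 = 1×120 + 100
  120 = 1×100 + 20
  100 = 5×20
so gcd(1440, 220) = 20.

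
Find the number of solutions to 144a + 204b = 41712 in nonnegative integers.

17

gcd(204, 144) = 12  (204 = 1·144 + 60, 144 = 2·60 + 24, 60 = 2·24 + 12, 24 = 2·12).
Back-substituting, 144·(-7) + 204·(5) = 12.
Scale by 3476: one solution is (-24332, 17380). Reduce a mod 17: (12, 196).
General: a = 12 + 17t, b = 196 - 12t.
a ≥ 0 ⇒ t ≥ 0; b ≥ 0 ⇒ t ≤ 16. So t ∈ [0, 16]: 17 solutions.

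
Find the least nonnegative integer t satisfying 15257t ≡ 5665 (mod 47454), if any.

3599

gcd(47454, 15257) = 11  (47454 = 3·15257 + 1683, 15257 = 9·1683 + 110, 1683 = 15·110 + 33, 110 = 3·33 + 11, 33 = 3·11).
11 divides 5665, so solutions exist.
Back-substituting, 15257·(1297) + 47454·(-417) = 11.
So 15257·(1297) ≡ 11 (mod 47454); multiply by 515: t ≡ 667955 (mod 4314).
Smallest nonnegative: t = 667955 mod 4314 = 3599.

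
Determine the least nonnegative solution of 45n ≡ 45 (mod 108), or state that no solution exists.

gcd(108, 45) = 9.
9 divides 45, so solutions exist.
By Bézout, 45×(5) + 108×(-2) = 9.
So 45×(5) ≡ 9 (mod 108); multiply by 5: n ≡ 25 (mod 12).
Smallest nonnegative: n = 25 mod 12 = 1.

1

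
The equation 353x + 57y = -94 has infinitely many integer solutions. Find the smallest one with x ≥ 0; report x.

7

gcd(353, 57):
  353 = 6×57 + 11
  57 = 5×11 + 2
  11 = 5×2 + 1
  2 = 2×1
so gcd(353, 57) = 1.
1 divides -94, so solutions exist.
Back-substitute for Bézout coefficients:
  1 = 11 - 5×2
  ... = 353×(26) + 57×(-161)
Scale by -94/1 = -94: (x₀, y₀) = (-2444, 15134).
General solution: x = -2444 + 57t, y = 15134 - 353t for integer t.
x ≥ 0: smallest is -2444 mod 57 = 7 (at t = 43), with y = -45.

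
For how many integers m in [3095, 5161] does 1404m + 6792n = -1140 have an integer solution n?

gcd(6792, 1404) = 12.
By Bézout, 1404×(179) + 6792×(-37) = 12.
Particular solution: (541, -112).
General solution: m = 541 + 566t, n = -112 - 117t for integer t.
3095 ≤ 541 + 566t ≤ 5161 gives t ∈ [5, 8], which is 4 values.

4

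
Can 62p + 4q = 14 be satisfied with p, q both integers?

yes

gcd(62, 4) = 2  (62 = 15·4 + 2, 4 = 2·2).
2 divides 14, so integer solutions exist.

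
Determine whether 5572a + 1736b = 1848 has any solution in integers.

gcd(5572, 1736):
  5572 = 3·1736 + 364
  1736 = 4·364 + 280
  364 = 1·280 + 84
  280 = 3·84 + 28
  84 = 3·28
so gcd(5572, 1736) = 28.
28 divides 1848, so integer solutions exist.

yes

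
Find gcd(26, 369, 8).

1

gcd(369, 26) = 1.
gcd(1, 8) = 1.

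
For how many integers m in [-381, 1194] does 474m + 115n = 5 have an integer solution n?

14

gcd(474, 115):
  474 = 4*115 + 14
  115 = 8*14 + 3
  14 = 4*3 + 2
  3 = 1*2 + 1
  2 = 2*1
so gcd(474, 115) = 1.
Back-substitute for Bézout coefficients:
  1 = 3 - 1*2
  ... = 474*(-41) + 115*(169)
Scale by 5: particular solution (-205, 845); reduce m mod 115: (25, -103).
General solution: m = 25 + 115t, n = -103 - 474t for integer t.
-381 ≤ 25 + 115t ≤ 1194 gives t ∈ [-3, 10], which is 14 values.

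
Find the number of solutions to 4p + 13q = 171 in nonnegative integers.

3

gcd(13, 4) = 1.
By Bézout, 4×(-3) + 13×(1) = 1.
One solution: (7, 11).
General: p = 7 + 13t, q = 11 - 4t.
p ≥ 0 ⇒ t ≥ 0; q ≥ 0 ⇒ t ≤ 2. So t ∈ [0, 2]: 3 solutions.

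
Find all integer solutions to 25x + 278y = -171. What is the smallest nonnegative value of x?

gcd(278, 25):
  278 = 11*25 + 3
  25 = 8*3 + 1
  3 = 3*1
so gcd(278, 25) = 1.
1 divides -171, so solutions exist.
Back-substitute for Bézout coefficients:
  1 = 25 - 8*3
  ... = 25*(89) + 278*(-8)
Scale by -171/1 = -171: (x₀, y₀) = (-15219, 1368).
General solution: x = -15219 + 278t, y = 1368 - 25t for integer t.
x ≥ 0: smallest is -15219 mod 278 = 71 (at t = 55), with y = -7.

71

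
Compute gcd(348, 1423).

gcd(1423, 348):
  1423 = 4×348 + 31
  348 = 11×31 + 7
  31 = 4×7 + 3
  7 = 2×3 + 1
  3 = 3×1
so gcd(1423, 348) = 1.

1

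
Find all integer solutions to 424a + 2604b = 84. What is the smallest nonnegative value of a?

gcd(2604, 424) = 4.
4 divides 84, so solutions exist.
By Bézout, 424×(43) + 2604×(-7) = 4.
Scale by 84/4 = 21: (a₀, b₀) = (903, -147).
General solution: a = 903 + 651t, b = -147 - 106t for integer t.
a ≥ 0: smallest is 903 mod 651 = 252 (at t = -1), with b = -41.

252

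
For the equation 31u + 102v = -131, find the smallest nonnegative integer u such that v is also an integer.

55

gcd(102, 31) = 1.
1 divides -131, so solutions exist.
By Bézout, 31·(-23) + 102·(7) = 1.
Scale by -131/1 = -131: (u₀, v₀) = (3013, -917).
General solution: u = 3013 + 102t, v = -917 - 31t for integer t.
u ≥ 0: smallest is 3013 mod 102 = 55 (at t = -29), with v = -18.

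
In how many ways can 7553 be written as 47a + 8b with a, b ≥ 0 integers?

gcd(47, 8) = 1.
By Bézout, 47*(-1) + 8*(6) = 1.
One solution: (7, 903).
General: a = 7 + 8t, b = 903 - 47t.
a ≥ 0 ⇒ t ≥ 0; b ≥ 0 ⇒ t ≤ 19. So t ∈ [0, 19]: 20 solutions.

20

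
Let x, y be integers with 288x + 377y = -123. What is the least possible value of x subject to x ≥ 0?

gcd(377, 288):
  377 = 1×288 + 89
  288 = 3×89 + 21
  89 = 4×21 + 5
  21 = 4×5 + 1
  5 = 5×1
so gcd(377, 288) = 1.
1 divides -123, so solutions exist.
Back-substitute for Bézout coefficients:
  1 = 21 - 4×5
  ... = 288×(72) + 377×(-55)
Scale by -123/1 = -123: (x₀, y₀) = (-8856, 6765).
General solution: x = -8856 + 377t, y = 6765 - 288t for integer t.
x ≥ 0: smallest is -8856 mod 377 = 192 (at t = 24), with y = -147.

192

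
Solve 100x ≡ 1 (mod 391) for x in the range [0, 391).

gcd(391, 100) = 1.
By Bézout, 100×(-43) + 391×(11) = 1.
So 100×-43 ≡ 1 (mod 391), and -43 mod 391 = 348.

348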